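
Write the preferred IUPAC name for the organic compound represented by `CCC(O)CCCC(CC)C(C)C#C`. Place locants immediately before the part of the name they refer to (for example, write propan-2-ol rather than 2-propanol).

7-ethyl-8-methyldec-9-yn-3-ol

Counting along the main chain through the –OH group and the multiple bond gives 10 carbons: the parent is decane.
The highest-priority functional group is an alcohol (–OH), so the name ends in -ol.
A C≡C triple bond in the chain gives the infix -yne-.
The numbering direction is chosen so that numbering from this end puts the hydroxyl group at C-3 rather than C-8.
That gives the hydroxyl at C-3; the triple bond between C-9 and C-10; an ethyl group at C-7; a methyl group at C-8.
Prefixes are listed alphabetically: ethyl, methyl.
Assembling the pieces gives 7-ethyl-8-methyldec-9-yn-3-ol.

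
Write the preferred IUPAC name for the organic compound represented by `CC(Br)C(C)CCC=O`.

5-bromo-4-methylhexanal

The longest carbon chain that includes the –CHO group has 6 carbons, so the parent hydride is hexane.
The principal characteristic group is an aldehyde (terminal –CHO), named with the suffix -al.
Number the chain so that the aldehyde carbon is C-1 by definition.
That gives a bromo group at C-5; a methyl group at C-4.
Substituent prefixes are cited in alphabetical order (multiplying prefixes like di-/tri- are ignored for ordering).
Assembling the pieces gives 5-bromo-4-methylhexanal.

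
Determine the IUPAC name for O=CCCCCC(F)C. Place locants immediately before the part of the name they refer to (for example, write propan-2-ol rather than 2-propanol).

The longest chain bearing the –CHO group is 7 carbons long (heptane).
The highest-priority functional group is an aldehyde (terminal –CHO), so the name ends in -al.
The numbering direction is chosen so that the aldehyde carbon is C-1 by definition.
This places a fluoro group at C-6.
The name is 6-fluoroheptanal.

6-fluoroheptanal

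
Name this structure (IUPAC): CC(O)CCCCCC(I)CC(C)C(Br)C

11-bromo-8-iodo-10-methyldodecan-2-ol

The longest chain bearing the –OH group is 12 carbons long (dodecane).
The highest-priority functional group is an alcohol (–OH), so the name ends in -ol.
Choose the numbering such that numbering from this end puts the hydroxyl group at C-2 rather than C-11.
That gives the hydroxyl at C-2; a bromo group at C-11; an iodo group at C-8; a methyl group at C-10.
Substituent prefixes are cited in alphabetical order (multiplying prefixes like di-/tri- are ignored for ordering).
Putting it together: 11-bromo-8-iodo-10-methyldodecan-2-ol.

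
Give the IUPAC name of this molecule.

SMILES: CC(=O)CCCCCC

octan-2-one

Counting along the main chain through the carbonyl gives 8 carbons: the parent is octane.
The highest-priority functional group is a ketone (C=O on an internal carbon), so the name ends in -one.
The numbering direction is chosen so that numbering from this end puts the carbonyl group at C-2 rather than C-7.
This places the carbonyl at C-2.
Assembling the pieces gives octan-2-one.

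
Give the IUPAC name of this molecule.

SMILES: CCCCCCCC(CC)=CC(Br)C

2-bromo-4-ethylundec-3-ene

The longest carbon chain that includes the multiple bond has 11 carbons, so the parent hydride is undecane.
There is one C=C double bond, indicated by the ending -ene.
Choose the numbering such that numbering from this end puts the double bond at C-3 rather than C-8.
This places the double bond between C-3 and C-4; a bromo group at C-2; an ethyl group at C-4.
The substituents are ordered alphabetically, ignoring any di-/tri- multipliers.
Putting it together: 2-bromo-4-ethylundec-3-ene.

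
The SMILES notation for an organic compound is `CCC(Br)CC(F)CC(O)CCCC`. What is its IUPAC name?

9-bromo-7-fluoroundecan-5-ol

The longest carbon chain that includes the –OH group has 11 carbons, so the parent hydride is undecane.
An alcohol (–OH) is the principal characteristic group, giving the suffix -ol.
The numbering direction is chosen so that numbering from this end puts the hydroxyl group at C-5 rather than C-7.
With this numbering: the hydroxyl at C-5; a bromo group at C-9; a fluoro group at C-7.
Substituent prefixes are cited in alphabetical order (multiplying prefixes like di-/tri- are ignored for ordering).
Putting it together: 9-bromo-7-fluoroundecan-5-ol.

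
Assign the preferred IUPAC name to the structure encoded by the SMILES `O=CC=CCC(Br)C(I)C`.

The longest carbon chain that includes the –CHO group and the multiple bond has 7 carbons, so the parent hydride is heptane.
The principal characteristic group is an aldehyde (terminal –CHO), named with the suffix -al.
A C=C double bond in the chain gives the infix -ene-.
Number the chain so that the aldehyde carbon is C-1 by definition.
This places the double bond between C-2 and C-3; a bromo group at C-5; an iodo group at C-6.
Substituent prefixes are cited in alphabetical order (multiplying prefixes like di-/tri- are ignored for ordering).
Putting it together: 5-bromo-6-iodohept-2-enal.

5-bromo-6-iodohept-2-enal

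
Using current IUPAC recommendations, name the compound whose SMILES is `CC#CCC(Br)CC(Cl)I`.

5-bromo-7-chloro-7-iodohept-2-yne

The longest chain bearing the multiple bond is 7 carbons long (heptane).
There is one C≡C triple bond, indicated by the ending -yne.
The numbering direction is chosen so that numbering from this end puts the triple bond at C-2 rather than C-5.
That gives the triple bond between C-2 and C-3; a bromo group at C-5; a chloro group at C-7; an iodo group at C-7.
Substituent prefixes are cited in alphabetical order (multiplying prefixes like di-/tri- are ignored for ordering).
Putting it together: 5-bromo-7-chloro-7-iodohept-2-yne.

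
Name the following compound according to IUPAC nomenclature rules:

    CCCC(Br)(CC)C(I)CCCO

5-bromo-5-ethyl-4-iodooctan-1-ol

Counting along the main chain through the –OH group gives 8 carbons: the parent is octane.
The highest-priority functional group is an alcohol (–OH), so the name ends in -ol.
The numbering direction is chosen so that numbering from this end puts the hydroxyl group at C-1 rather than C-8.
With this numbering: the hydroxyl at C-1; a bromo group at C-5; an ethyl group at C-5; an iodo group at C-4.
Substituent prefixes are cited in alphabetical order (multiplying prefixes like di-/tri- are ignored for ordering).
The name is 5-bromo-5-ethyl-4-iodooctan-1-ol.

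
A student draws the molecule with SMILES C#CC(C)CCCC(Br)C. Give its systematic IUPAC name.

7-bromo-3-methyloct-1-yne

Counting along the main chain through the multiple bond gives 8 carbons: the parent is octane.
There is one C≡C triple bond, indicated by the ending -yne.
Choose the numbering such that numbering from this end puts the triple bond at C-1 rather than C-7.
That gives the triple bond between C-1 and C-2; a bromo group at C-7; a methyl group at C-3.
The substituents are ordered alphabetically, ignoring any di-/tri- multipliers.
Assembling the pieces gives 7-bromo-3-methyloct-1-yne.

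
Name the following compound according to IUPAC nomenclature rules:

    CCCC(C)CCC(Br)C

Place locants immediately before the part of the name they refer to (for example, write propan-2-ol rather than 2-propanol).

The longest continuous carbon chain has 8 atoms, so the parent hydride is octane.
Choose the numbering such that the substituent locant set {2,5} is lower than {4,7} at the first point of difference.
With this numbering: a bromo group at C-2; a methyl group at C-5.
The substituents are ordered alphabetically, ignoring any di-/tri- multipliers.
Assembling the pieces gives 2-bromo-5-methyloctane.

2-bromo-5-methyloctane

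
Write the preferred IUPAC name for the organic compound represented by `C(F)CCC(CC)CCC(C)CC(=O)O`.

6-ethyl-9-fluoro-3-methylnonanoic acid

The longest carbon chain that includes the –COOH group has 9 carbons, so the parent hydride is nonane.
A carboxylic acid (terminal –COOH) is the principal characteristic group, giving the suffix -oic acid.
Number the chain so that the carboxylic acid carbon is C-1 by definition.
With this numbering: an ethyl group at C-6; a fluoro group at C-9; a methyl group at C-3.
The substituents are ordered alphabetically, ignoring any di-/tri- multipliers.
The name is 6-ethyl-9-fluoro-3-methylnonanoic acid.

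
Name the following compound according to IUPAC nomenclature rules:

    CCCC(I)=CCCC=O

The longest carbon chain that includes the –CHO group and the multiple bond has 8 carbons, so the parent hydride is octane.
An aldehyde (terminal –CHO) is the principal characteristic group, giving the suffix -al.
There is one C=C double bond, indicated by the ending -ene.
Choose the numbering such that the aldehyde carbon is C-1 by definition.
That gives the double bond between C-4 and C-5; an iodo group at C-5.
The name is 5-iodooct-4-enal.

5-iodooct-4-enal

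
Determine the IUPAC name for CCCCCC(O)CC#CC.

dec-2-yn-5-ol

Counting along the main chain through the –OH group and the multiple bond gives 10 carbons: the parent is decane.
The principal characteristic group is an alcohol (–OH), named with the suffix -ol.
The chain contains a C≡C triple bond, so the unsaturation ending is -yne.
Number the chain so that numbering from this end puts the hydroxyl group at C-5 rather than C-6.
With this numbering: the hydroxyl at C-5; the triple bond between C-2 and C-3.
The name is dec-2-yn-5-ol.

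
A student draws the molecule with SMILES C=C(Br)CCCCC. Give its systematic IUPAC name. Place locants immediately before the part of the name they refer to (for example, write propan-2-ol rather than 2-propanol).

Counting along the main chain through the multiple bond gives 7 carbons: the parent is heptane.
There is one C=C double bond, indicated by the ending -ene.
Choose the numbering such that numbering from this end puts the double bond at C-1 rather than C-6.
This places the double bond between C-1 and C-2; a bromo group at C-2.
The name is 2-bromohept-1-ene.

2-bromohept-1-ene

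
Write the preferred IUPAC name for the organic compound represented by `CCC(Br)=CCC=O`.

4-bromohex-3-enal

Counting along the main chain through the –CHO group and the multiple bond gives 6 carbons: the parent is hexane.
The highest-priority functional group is an aldehyde (terminal –CHO), so the name ends in -al.
A C=C double bond in the chain gives the infix -ene-.
Choose the numbering such that the aldehyde carbon is C-1 by definition.
With this numbering: the double bond between C-3 and C-4; a bromo group at C-4.
Putting it together: 4-bromohex-3-enal.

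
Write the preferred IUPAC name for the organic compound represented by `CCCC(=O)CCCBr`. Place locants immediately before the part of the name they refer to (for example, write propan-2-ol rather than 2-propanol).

Counting along the main chain through the carbonyl gives 7 carbons: the parent is heptane.
The principal characteristic group is a ketone (C=O on an internal carbon), named with the suffix -one.
Number the chain so that the substituent locant set {1} is lower than {7} at the first point of difference.
With this numbering: the carbonyl at C-4; a bromo group at C-1.
Putting it together: 1-bromoheptan-4-one.

1-bromoheptan-4-one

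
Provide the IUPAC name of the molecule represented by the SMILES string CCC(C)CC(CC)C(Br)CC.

The longest continuous carbon chain has 8 atoms, so the parent hydride is octane.
The numbering direction is chosen so that the substituent locant set {3,4,6} is lower than {3,5,6} at the first point of difference.
This places a bromo group at C-3; an ethyl group at C-4; a methyl group at C-6.
The substituents are ordered alphabetically, ignoring any di-/tri- multipliers.
Assembling the pieces gives 3-bromo-4-ethyl-6-methyloctane.

3-bromo-4-ethyl-6-methyloctane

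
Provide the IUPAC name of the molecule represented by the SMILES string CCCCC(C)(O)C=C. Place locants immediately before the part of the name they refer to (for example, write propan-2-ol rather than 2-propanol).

The longest chain bearing the –OH group and the multiple bond is 7 carbons long (heptane).
An alcohol (–OH) is the principal characteristic group, giving the suffix -ol.
The chain contains a C=C double bond, so the unsaturation ending is -ene.
Number the chain so that numbering from this end puts the hydroxyl group at C-3 rather than C-5.
This places the hydroxyl at C-3; the double bond between C-1 and C-2; a methyl group at C-3.
The name is 3-methylhept-1-en-3-ol.

3-methylhept-1-en-3-ol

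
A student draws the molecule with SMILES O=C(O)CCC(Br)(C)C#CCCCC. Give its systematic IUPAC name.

The longest carbon chain that includes the –COOH group and the multiple bond has 10 carbons, so the parent hydride is decane.
A carboxylic acid (terminal –COOH) is the principal characteristic group, giving the suffix -oic acid.
The chain contains a C≡C triple bond, so the unsaturation ending is -yne.
The numbering direction is chosen so that the carboxylic acid carbon is C-1 by definition.
With this numbering: the triple bond between C-5 and C-6; a bromo group at C-4; a methyl group at C-4.
Prefixes are listed alphabetically: bromo, methyl.
The name is 4-bromo-4-methyldec-5-ynoic acid.

4-bromo-4-methyldec-5-ynoic acid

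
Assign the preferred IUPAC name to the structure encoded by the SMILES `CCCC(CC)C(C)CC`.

The longest carbon chain is 7 atoms: the parent is heptane.
Number the chain so that the substituent locant set {3,4} is lower than {4,5} at the first point of difference.
That gives an ethyl group at C-4; a methyl group at C-3.
The substituents are ordered alphabetically, ignoring any di-/tri- multipliers.
The name is 4-ethyl-3-methylheptane.

4-ethyl-3-methylheptane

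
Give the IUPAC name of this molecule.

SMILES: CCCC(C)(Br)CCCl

3-bromo-1-chloro-3-methylhexane

The longest carbon chain is 6 atoms: the parent is hexane.
Number the chain so that the substituent locant set {1,3,3} is lower than {4,4,6} at the first point of difference.
This places a bromo group at C-3; a chloro group at C-1; a methyl group at C-3.
The substituents are ordered alphabetically, ignoring any di-/tri- multipliers.
The name is 3-bromo-1-chloro-3-methylhexane.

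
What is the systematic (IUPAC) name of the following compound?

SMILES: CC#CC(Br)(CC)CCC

4-bromo-4-ethylhept-2-yne

Counting along the main chain through the multiple bond gives 7 carbons: the parent is heptane.
The chain contains a C≡C triple bond, so the unsaturation ending is -yne.
Number the chain so that numbering from this end puts the triple bond at C-2 rather than C-5.
This places the triple bond between C-2 and C-3; a bromo group at C-4; an ethyl group at C-4.
Substituent prefixes are cited in alphabetical order (multiplying prefixes like di-/tri- are ignored for ordering).
The name is 4-bromo-4-ethylhept-2-yne.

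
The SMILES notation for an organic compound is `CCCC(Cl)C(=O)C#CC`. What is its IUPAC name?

Counting along the main chain through the carbonyl and the multiple bond gives 8 carbons: the parent is octane.
The highest-priority functional group is a ketone (C=O on an internal carbon), so the name ends in -one.
The chain contains a C≡C triple bond, so the unsaturation ending is -yne.
The numbering direction is chosen so that numbering from this end puts the carbonyl group at C-4 rather than C-5.
That gives the carbonyl at C-4; the triple bond between C-2 and C-3; a chloro group at C-5.
Putting it together: 5-chlorooct-2-yn-4-one.

5-chlorooct-2-yn-4-one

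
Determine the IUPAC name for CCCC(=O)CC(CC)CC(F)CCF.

The longest chain bearing the carbonyl is 10 carbons long (decane).
The highest-priority functional group is a ketone (C=O on an internal carbon), so the name ends in -one.
Choose the numbering such that numbering from this end puts the carbonyl group at C-4 rather than C-7.
That gives the carbonyl at C-4; an ethyl group at C-6; fluoro groups at C-8 and C-10.
Prefixes are listed alphabetically: ethyl, fluoro.
Assembling the pieces gives 6-ethyl-8,10-difluorodecan-4-one.

6-ethyl-8,10-difluorodecan-4-one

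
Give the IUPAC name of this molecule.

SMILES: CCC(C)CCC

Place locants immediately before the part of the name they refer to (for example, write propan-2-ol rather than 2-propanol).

The parent chain contains 6 carbons (hexane).
The numbering direction is chosen so that the substituent locant set {3} is lower than {4} at the first point of difference.
With this numbering: a methyl group at C-3.
Putting it together: 3-methylhexane.

3-methylhexane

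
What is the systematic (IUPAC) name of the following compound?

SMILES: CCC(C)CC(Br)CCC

The parent chain contains 8 carbons (octane).
The numbering direction is chosen so that the substituent locant set {3,5} is lower than {4,6} at the first point of difference.
That gives a bromo group at C-5; a methyl group at C-3.
Prefixes are listed alphabetically: bromo, methyl.
Assembling the pieces gives 5-bromo-3-methyloctane.

5-bromo-3-methyloctane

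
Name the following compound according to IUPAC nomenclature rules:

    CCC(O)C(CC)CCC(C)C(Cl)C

8-chloro-4-ethyl-7-methylnonan-3-ol

The longest carbon chain that includes the –OH group has 9 carbons, so the parent hydride is nonane.
The principal characteristic group is an alcohol (–OH), named with the suffix -ol.
Choose the numbering such that numbering from this end puts the hydroxyl group at C-3 rather than C-7.
With this numbering: the hydroxyl at C-3; a chloro group at C-8; an ethyl group at C-4; a methyl group at C-7.
The substituents are ordered alphabetically, ignoring any di-/tri- multipliers.
Assembling the pieces gives 8-chloro-4-ethyl-7-methylnonan-3-ol.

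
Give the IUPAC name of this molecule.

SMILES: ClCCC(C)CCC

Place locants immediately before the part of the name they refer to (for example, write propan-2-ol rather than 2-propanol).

The longest carbon chain is 6 atoms: the parent is hexane.
Number the chain so that the substituent locant set {1,3} is lower than {4,6} at the first point of difference.
With this numbering: a chloro group at C-1; a methyl group at C-3.
The substituents are ordered alphabetically, ignoring any di-/tri- multipliers.
Putting it together: 1-chloro-3-methylhexane.

1-chloro-3-methylhexane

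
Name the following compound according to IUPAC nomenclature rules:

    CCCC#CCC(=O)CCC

The longest carbon chain that includes the carbonyl and the multiple bond has 10 carbons, so the parent hydride is decane.
The principal characteristic group is a ketone (C=O on an internal carbon), named with the suffix -one.
There is one C≡C triple bond, indicated by the ending -yne.
The numbering direction is chosen so that numbering from this end puts the carbonyl group at C-4 rather than C-7.
This places the carbonyl at C-4; the triple bond between C-6 and C-7.
Assembling the pieces gives dec-6-yn-4-one.

dec-6-yn-4-one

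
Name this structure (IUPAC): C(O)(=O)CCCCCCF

The longest carbon chain that includes the –COOH group has 7 carbons, so the parent hydride is heptane.
The highest-priority functional group is a carboxylic acid (terminal –COOH), so the name ends in -oic acid.
Number the chain so that the carboxylic acid carbon is C-1 by definition.
This places a fluoro group at C-7.
The name is 7-fluoroheptanoic acid.

7-fluoroheptanoic acid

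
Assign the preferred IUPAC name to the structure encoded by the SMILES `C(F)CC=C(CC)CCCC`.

Counting along the main chain through the multiple bond gives 8 carbons: the parent is octane.
There is one C=C double bond, indicated by the ending -ene.
Choose the numbering such that numbering from this end puts the double bond at C-3 rather than C-5.
This places the double bond between C-3 and C-4; an ethyl group at C-4; a fluoro group at C-1.
Substituent prefixes are cited in alphabetical order (multiplying prefixes like di-/tri- are ignored for ordering).
The name is 4-ethyl-1-fluorooct-3-ene.

4-ethyl-1-fluorooct-3-ene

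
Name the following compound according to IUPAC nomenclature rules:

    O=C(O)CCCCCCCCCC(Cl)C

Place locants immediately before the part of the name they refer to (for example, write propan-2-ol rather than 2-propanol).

The longest chain bearing the –COOH group is 12 carbons long (dodecane).
The highest-priority functional group is a carboxylic acid (terminal –COOH), so the name ends in -oic acid.
The numbering direction is chosen so that the carboxylic acid carbon is C-1 by definition.
With this numbering: a chloro group at C-11.
The name is 11-chlorododecanoic acid.

11-chlorododecanoic acid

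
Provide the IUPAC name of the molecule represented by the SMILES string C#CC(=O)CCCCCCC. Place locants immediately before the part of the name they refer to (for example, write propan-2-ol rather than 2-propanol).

The longest carbon chain that includes the carbonyl and the multiple bond has 10 carbons, so the parent hydride is decane.
The principal characteristic group is a ketone (C=O on an internal carbon), named with the suffix -one.
A C≡C triple bond in the chain gives the infix -yne-.
Choose the numbering such that numbering from this end puts the carbonyl group at C-3 rather than C-8.
With this numbering: the carbonyl at C-3; the triple bond between C-1 and C-2.
The name is dec-1-yn-3-one.

dec-1-yn-3-one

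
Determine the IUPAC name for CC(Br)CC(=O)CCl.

Counting along the main chain through the carbonyl gives 5 carbons: the parent is pentane.
The principal characteristic group is a ketone (C=O on an internal carbon), named with the suffix -one.
Choose the numbering such that numbering from this end puts the carbonyl group at C-2 rather than C-4.
This places the carbonyl at C-2; a bromo group at C-4; a chloro group at C-1.
Substituent prefixes are cited in alphabetical order (multiplying prefixes like di-/tri- are ignored for ordering).
Assembling the pieces gives 4-bromo-1-chloropentan-2-one.

4-bromo-1-chloropentan-2-one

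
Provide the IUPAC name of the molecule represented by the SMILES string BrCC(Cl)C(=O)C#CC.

The longest carbon chain that includes the carbonyl and the multiple bond has 6 carbons, so the parent hydride is hexane.
The highest-priority functional group is a ketone (C=O on an internal carbon), so the name ends in -one.
There is one C≡C triple bond, indicated by the ending -yne.
Choose the numbering such that numbering from this end puts the carbonyl group at C-3 rather than C-4.
With this numbering: the carbonyl at C-3; the triple bond between C-4 and C-5; a bromo group at C-1; a chloro group at C-2.
The substituents are ordered alphabetically, ignoring any di-/tri- multipliers.
The name is 1-bromo-2-chlorohex-4-yn-3-one.

1-bromo-2-chlorohex-4-yn-3-one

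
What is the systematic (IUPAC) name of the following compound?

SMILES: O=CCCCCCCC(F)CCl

The longest carbon chain that includes the –CHO group has 9 carbons, so the parent hydride is nonane.
The highest-priority functional group is an aldehyde (terminal –CHO), so the name ends in -al.
Number the chain so that the aldehyde carbon is C-1 by definition.
This places a chloro group at C-9; a fluoro group at C-8.
Substituent prefixes are cited in alphabetical order (multiplying prefixes like di-/tri- are ignored for ordering).
The name is 9-chloro-8-fluorononanal.

9-chloro-8-fluorononanal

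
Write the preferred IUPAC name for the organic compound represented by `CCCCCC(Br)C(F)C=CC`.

5-bromo-4-fluorodec-2-ene

Counting along the main chain through the multiple bond gives 10 carbons: the parent is decane.
There is one C=C double bond, indicated by the ending -ene.
The numbering direction is chosen so that numbering from this end puts the double bond at C-2 rather than C-8.
With this numbering: the double bond between C-2 and C-3; a bromo group at C-5; a fluoro group at C-4.
Prefixes are listed alphabetically: bromo, fluoro.
Putting it together: 5-bromo-4-fluorodec-2-ene.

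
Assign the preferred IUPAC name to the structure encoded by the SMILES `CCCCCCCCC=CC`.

undec-2-ene

Counting along the main chain through the multiple bond gives 11 carbons: the parent is undecane.
There is one C=C double bond, indicated by the ending -ene.
Number the chain so that numbering from this end puts the double bond at C-2 rather than C-9.
With this numbering: the double bond between C-2 and C-3.
Putting it together: undec-2-ene.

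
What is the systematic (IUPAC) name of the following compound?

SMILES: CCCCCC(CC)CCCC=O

The longest chain bearing the –CHO group is 10 carbons long (decane).
The highest-priority functional group is an aldehyde (terminal –CHO), so the name ends in -al.
The numbering direction is chosen so that the aldehyde carbon is C-1 by definition.
This places an ethyl group at C-5.
The name is 5-ethyldecanal.

5-ethyldecanal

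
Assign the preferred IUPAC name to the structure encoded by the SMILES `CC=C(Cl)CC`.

Counting along the main chain through the multiple bond gives 5 carbons: the parent is pentane.
The chain contains a C=C double bond, so the unsaturation ending is -ene.
Choose the numbering such that numbering from this end puts the double bond at C-2 rather than C-3.
This places the double bond between C-2 and C-3; a chloro group at C-3.
The name is 3-chloropent-2-ene.

3-chloropent-2-ene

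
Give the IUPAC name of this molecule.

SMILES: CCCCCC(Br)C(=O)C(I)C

4-bromo-2-iodononan-3-one

The longest carbon chain that includes the carbonyl has 9 carbons, so the parent hydride is nonane.
The principal characteristic group is a ketone (C=O on an internal carbon), named with the suffix -one.
The numbering direction is chosen so that numbering from this end puts the carbonyl group at C-3 rather than C-7.
That gives the carbonyl at C-3; a bromo group at C-4; an iodo group at C-2.
Prefixes are listed alphabetically: bromo, iodo.
Putting it together: 4-bromo-2-iodononan-3-one.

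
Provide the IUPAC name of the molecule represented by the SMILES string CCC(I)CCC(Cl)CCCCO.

5-chloro-8-iododecan-1-ol

The longest carbon chain that includes the –OH group has 10 carbons, so the parent hydride is decane.
The principal characteristic group is an alcohol (–OH), named with the suffix -ol.
Number the chain so that numbering from this end puts the hydroxyl group at C-1 rather than C-10.
With this numbering: the hydroxyl at C-1; a chloro group at C-5; an iodo group at C-8.
Prefixes are listed alphabetically: chloro, iodo.
Putting it together: 5-chloro-8-iododecan-1-ol.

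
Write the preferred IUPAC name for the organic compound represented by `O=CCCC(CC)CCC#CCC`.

The longest carbon chain that includes the –CHO group and the multiple bond has 10 carbons, so the parent hydride is decane.
The highest-priority functional group is an aldehyde (terminal –CHO), so the name ends in -al.
There is one C≡C triple bond, indicated by the ending -yne.
Number the chain so that the aldehyde carbon is C-1 by definition.
With this numbering: the triple bond between C-7 and C-8; an ethyl group at C-4.
Putting it together: 4-ethyldec-7-ynal.

4-ethyldec-7-ynal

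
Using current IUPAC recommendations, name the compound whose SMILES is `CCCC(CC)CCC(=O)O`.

4-ethylheptanoic acid

The longest carbon chain that includes the –COOH group has 7 carbons, so the parent hydride is heptane.
A carboxylic acid (terminal –COOH) is the principal characteristic group, giving the suffix -oic acid.
The numbering direction is chosen so that the carboxylic acid carbon is C-1 by definition.
With this numbering: an ethyl group at C-4.
Assembling the pieces gives 4-ethylheptanoic acid.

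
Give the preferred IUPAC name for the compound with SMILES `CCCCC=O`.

pentanal

Counting along the main chain through the –CHO group gives 5 carbons: the parent is pentane.
The highest-priority functional group is an aldehyde (terminal –CHO), so the name ends in -al.
Number the chain so that the aldehyde carbon is C-1 by definition.
The name is pentanal.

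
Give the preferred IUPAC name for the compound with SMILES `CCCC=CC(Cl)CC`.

The longest carbon chain that includes the multiple bond has 8 carbons, so the parent hydride is octane.
There is one C=C double bond, indicated by the ending -ene.
The numbering direction is chosen so that the substituent locant set {3} is lower than {6} at the first point of difference.
That gives the double bond between C-4 and C-5; a chloro group at C-3.
Putting it together: 3-chlorooct-4-ene.

3-chlorooct-4-ene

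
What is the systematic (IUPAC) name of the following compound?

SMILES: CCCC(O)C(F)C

2-fluorohexan-3-ol

Counting along the main chain through the –OH group gives 6 carbons: the parent is hexane.
The highest-priority functional group is an alcohol (–OH), so the name ends in -ol.
Choose the numbering such that numbering from this end puts the hydroxyl group at C-3 rather than C-4.
That gives the hydroxyl at C-3; a fluoro group at C-2.
Assembling the pieces gives 2-fluorohexan-3-ol.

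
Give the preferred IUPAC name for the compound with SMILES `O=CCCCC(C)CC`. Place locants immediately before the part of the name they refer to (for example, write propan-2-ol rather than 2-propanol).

5-methylheptanal

The longest chain bearing the –CHO group is 7 carbons long (heptane).
The highest-priority functional group is an aldehyde (terminal –CHO), so the name ends in -al.
Number the chain so that the aldehyde carbon is C-1 by definition.
This places a methyl group at C-5.
The name is 5-methylheptanal.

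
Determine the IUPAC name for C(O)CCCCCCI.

The longest carbon chain that includes the –OH group has 7 carbons, so the parent hydride is heptane.
The highest-priority functional group is an alcohol (–OH), so the name ends in -ol.
Choose the numbering such that numbering from this end puts the hydroxyl group at C-1 rather than C-7.
With this numbering: the hydroxyl at C-1; an iodo group at C-7.
The name is 7-iodoheptan-1-ol.

7-iodoheptan-1-ol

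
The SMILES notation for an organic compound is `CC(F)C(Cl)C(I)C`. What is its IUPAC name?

3-chloro-2-fluoro-4-iodopentane

The longest continuous carbon chain has 5 atoms, so the parent hydride is pentane.
Number the chain so that the locant sets are identical either way, so the alphabetically earlier fluoro substituent takes the lower locant (2 rather than 4).
This places a chloro group at C-3; a fluoro group at C-2; an iodo group at C-4.
Prefixes are listed alphabetically: chloro, fluoro, iodo.
The name is 3-chloro-2-fluoro-4-iodopentane.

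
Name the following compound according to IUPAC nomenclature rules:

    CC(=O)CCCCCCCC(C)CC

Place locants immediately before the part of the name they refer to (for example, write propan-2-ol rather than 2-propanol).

The longest chain bearing the carbonyl is 12 carbons long (dodecane).
A ketone (C=O on an internal carbon) is the principal characteristic group, giving the suffix -one.
Number the chain so that numbering from this end puts the carbonyl group at C-2 rather than C-11.
This places the carbonyl at C-2; a methyl group at C-10.
Assembling the pieces gives 10-methyldodecan-2-one.

10-methyldodecan-2-one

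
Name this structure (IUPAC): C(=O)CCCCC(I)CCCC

Counting along the main chain through the –CHO group gives 10 carbons: the parent is decane.
The highest-priority functional group is an aldehyde (terminal –CHO), so the name ends in -al.
Choose the numbering such that the aldehyde carbon is C-1 by definition.
This places an iodo group at C-6.
The name is 6-iododecanal.

6-iododecanal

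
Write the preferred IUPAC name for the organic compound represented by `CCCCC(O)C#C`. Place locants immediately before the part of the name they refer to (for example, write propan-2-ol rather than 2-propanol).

hept-1-yn-3-ol

The longest carbon chain that includes the –OH group and the multiple bond has 7 carbons, so the parent hydride is heptane.
The highest-priority functional group is an alcohol (–OH), so the name ends in -ol.
A C≡C triple bond in the chain gives the infix -yne-.
The numbering direction is chosen so that numbering from this end puts the hydroxyl group at C-3 rather than C-5.
With this numbering: the hydroxyl at C-3; the triple bond between C-1 and C-2.
Assembling the pieces gives hept-1-yn-3-ol.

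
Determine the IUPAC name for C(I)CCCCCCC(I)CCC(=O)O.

4,11-diiodoundecanoic acid

The longest carbon chain that includes the –COOH group has 11 carbons, so the parent hydride is undecane.
A carboxylic acid (terminal –COOH) is the principal characteristic group, giving the suffix -oic acid.
Choose the numbering such that the carboxylic acid carbon is C-1 by definition.
With this numbering: iodo groups at C-4 and C-11.
Putting it together: 4,11-diiodoundecanoic acid.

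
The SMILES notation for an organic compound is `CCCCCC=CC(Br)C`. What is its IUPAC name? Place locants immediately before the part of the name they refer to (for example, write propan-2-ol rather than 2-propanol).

The longest carbon chain that includes the multiple bond has 9 carbons, so the parent hydride is nonane.
A C=C double bond in the chain gives the infix -ene-.
Choose the numbering such that numbering from this end puts the double bond at C-3 rather than C-6.
This places the double bond between C-3 and C-4; a bromo group at C-2.
Assembling the pieces gives 2-bromonon-3-ene.

2-bromonon-3-ene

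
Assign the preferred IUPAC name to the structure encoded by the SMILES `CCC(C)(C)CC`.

3,3-dimethylpentane

The longest carbon chain is 5 atoms: the parent is pentane.
Numbering from either end gives identical locants here.
This places two methyl groups at C-3.
Putting it together: 3,3-dimethylpentane.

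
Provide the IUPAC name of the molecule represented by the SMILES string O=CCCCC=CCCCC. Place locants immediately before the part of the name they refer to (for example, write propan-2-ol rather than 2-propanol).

The longest chain bearing the –CHO group and the multiple bond is 10 carbons long (decane).
The principal characteristic group is an aldehyde (terminal –CHO), named with the suffix -al.
A C=C double bond in the chain gives the infix -ene-.
Number the chain so that the aldehyde carbon is C-1 by definition.
With this numbering: the double bond between C-5 and C-6.
The name is dec-5-enal.

dec-5-enal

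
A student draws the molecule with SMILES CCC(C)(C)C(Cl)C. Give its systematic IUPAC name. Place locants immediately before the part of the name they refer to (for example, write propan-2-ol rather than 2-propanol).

2-chloro-3,3-dimethylpentane

The longest continuous carbon chain has 5 atoms, so the parent hydride is pentane.
Choose the numbering such that the substituent locant set {2,3,3} is lower than {3,3,4} at the first point of difference.
That gives a chloro group at C-2; two methyl groups at C-3.
The substituents are ordered alphabetically, ignoring any di-/tri- multipliers.
Assembling the pieces gives 2-chloro-3,3-dimethylpentane.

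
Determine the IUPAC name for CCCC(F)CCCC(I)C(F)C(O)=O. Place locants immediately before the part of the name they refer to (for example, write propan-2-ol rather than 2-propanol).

2,7-difluoro-3-iododecanoic acid

The longest carbon chain that includes the –COOH group has 10 carbons, so the parent hydride is decane.
The principal characteristic group is a carboxylic acid (terminal –COOH), named with the suffix -oic acid.
Choose the numbering such that the carboxylic acid carbon is C-1 by definition.
With this numbering: fluoro groups at C-2 and C-7; an iodo group at C-3.
The substituents are ordered alphabetically, ignoring any di-/tri- multipliers.
The name is 2,7-difluoro-3-iododecanoic acid.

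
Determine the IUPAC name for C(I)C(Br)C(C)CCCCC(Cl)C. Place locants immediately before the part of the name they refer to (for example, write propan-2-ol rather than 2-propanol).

The longest carbon chain is 9 atoms: the parent is nonane.
The numbering direction is chosen so that the substituent locant set {1,2,3,8} is lower than {2,7,8,9} at the first point of difference.
That gives a bromo group at C-2; a chloro group at C-8; an iodo group at C-1; a methyl group at C-3.
Substituent prefixes are cited in alphabetical order (multiplying prefixes like di-/tri- are ignored for ordering).
The name is 2-bromo-8-chloro-1-iodo-3-methylnonane.

2-bromo-8-chloro-1-iodo-3-methylnonane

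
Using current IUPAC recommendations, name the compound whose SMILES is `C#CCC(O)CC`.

hex-5-yn-3-ol

Counting along the main chain through the –OH group and the multiple bond gives 6 carbons: the parent is hexane.
The principal characteristic group is an alcohol (–OH), named with the suffix -ol.
The chain contains a C≡C triple bond, so the unsaturation ending is -yne.
Number the chain so that numbering from this end puts the hydroxyl group at C-3 rather than C-4.
With this numbering: the hydroxyl at C-3; the triple bond between C-5 and C-6.
Putting it together: hex-5-yn-3-ol.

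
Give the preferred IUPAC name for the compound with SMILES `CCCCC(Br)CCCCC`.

The longest carbon chain is 10 atoms: the parent is decane.
Number the chain so that the substituent locant set {5} is lower than {6} at the first point of difference.
With this numbering: a bromo group at C-5.
Assembling the pieces gives 5-bromodecane.

5-bromodecane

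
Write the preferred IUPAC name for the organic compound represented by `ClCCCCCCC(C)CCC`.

1-chloro-7-methyldecane

The longest carbon chain is 10 atoms: the parent is decane.
Choose the numbering such that the substituent locant set {1,7} is lower than {4,10} at the first point of difference.
This places a chloro group at C-1; a methyl group at C-7.
The substituents are ordered alphabetically, ignoring any di-/tri- multipliers.
Assembling the pieces gives 1-chloro-7-methyldecane.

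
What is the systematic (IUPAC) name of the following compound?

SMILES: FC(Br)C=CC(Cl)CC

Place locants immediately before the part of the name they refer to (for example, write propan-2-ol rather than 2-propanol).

1-bromo-4-chloro-1-fluorohex-2-ene

The longest carbon chain that includes the multiple bond has 6 carbons, so the parent hydride is hexane.
The chain contains a C=C double bond, so the unsaturation ending is -ene.
Choose the numbering such that numbering from this end puts the double bond at C-2 rather than C-4.
This places the double bond between C-2 and C-3; a bromo group at C-1; a chloro group at C-4; a fluoro group at C-1.
The substituents are ordered alphabetically, ignoring any di-/tri- multipliers.
Assembling the pieces gives 1-bromo-4-chloro-1-fluorohex-2-ene.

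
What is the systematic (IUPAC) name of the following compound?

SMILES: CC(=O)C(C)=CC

3-methylpent-3-en-2-one

Counting along the main chain through the carbonyl and the multiple bond gives 5 carbons: the parent is pentane.
The highest-priority functional group is a ketone (C=O on an internal carbon), so the name ends in -one.
A C=C double bond in the chain gives the infix -ene-.
Number the chain so that numbering from this end puts the carbonyl group at C-2 rather than C-4.
With this numbering: the carbonyl at C-2; the double bond between C-3 and C-4; a methyl group at C-3.
Putting it together: 3-methylpent-3-en-2-one.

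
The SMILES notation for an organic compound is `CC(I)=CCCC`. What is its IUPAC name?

The longest carbon chain that includes the multiple bond has 6 carbons, so the parent hydride is hexane.
There is one C=C double bond, indicated by the ending -ene.
Number the chain so that numbering from this end puts the double bond at C-2 rather than C-4.
That gives the double bond between C-2 and C-3; an iodo group at C-2.
Assembling the pieces gives 2-iodohex-2-ene.

2-iodohex-2-ene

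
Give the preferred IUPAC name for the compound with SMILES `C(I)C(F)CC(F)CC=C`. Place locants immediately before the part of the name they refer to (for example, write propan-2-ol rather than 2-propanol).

The longest chain bearing the multiple bond is 7 carbons long (heptane).
There is one C=C double bond, indicated by the ending -ene.
Number the chain so that numbering from this end puts the double bond at C-1 rather than C-6.
That gives the double bond between C-1 and C-2; fluoro groups at C-4 and C-6; an iodo group at C-7.
Substituent prefixes are cited in alphabetical order (multiplying prefixes like di-/tri- are ignored for ordering).
Putting it together: 4,6-difluoro-7-iodohept-1-ene.

4,6-difluoro-7-iodohept-1-ene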